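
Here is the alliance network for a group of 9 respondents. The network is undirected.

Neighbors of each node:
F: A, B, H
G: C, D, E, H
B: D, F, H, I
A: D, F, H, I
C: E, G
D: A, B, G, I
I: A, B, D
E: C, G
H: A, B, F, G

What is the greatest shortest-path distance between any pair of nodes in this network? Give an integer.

3

Eccentricity of each node (its greatest distance to any other): A:3, B:3, C:3, D:2, E:3, F:3, G:2, H:2, I:3.
The maximum eccentricity is 3, realized for instance by the pair A–E via A – D – G – E. So the diameter is 3.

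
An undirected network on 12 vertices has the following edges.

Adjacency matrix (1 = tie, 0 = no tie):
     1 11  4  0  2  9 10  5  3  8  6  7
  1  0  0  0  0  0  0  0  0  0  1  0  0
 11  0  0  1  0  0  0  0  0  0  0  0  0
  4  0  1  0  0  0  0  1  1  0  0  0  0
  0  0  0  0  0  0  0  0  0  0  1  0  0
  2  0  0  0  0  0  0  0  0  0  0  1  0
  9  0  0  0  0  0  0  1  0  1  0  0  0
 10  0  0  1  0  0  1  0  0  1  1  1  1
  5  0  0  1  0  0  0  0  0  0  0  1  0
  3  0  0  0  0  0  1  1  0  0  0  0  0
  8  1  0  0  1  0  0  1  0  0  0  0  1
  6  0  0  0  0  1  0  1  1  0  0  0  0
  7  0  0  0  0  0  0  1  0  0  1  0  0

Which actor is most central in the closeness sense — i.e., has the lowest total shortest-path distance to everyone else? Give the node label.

10

Farness (sum of distances to all others) for each node — 0:31, 1:31, 2:32, 3:25, 4:22, 5:28, 6:22, 7:23, 8:21, 9:25, 10:16, 11:32.
The smallest farness is 16, for 10, so 10 has the highest closeness.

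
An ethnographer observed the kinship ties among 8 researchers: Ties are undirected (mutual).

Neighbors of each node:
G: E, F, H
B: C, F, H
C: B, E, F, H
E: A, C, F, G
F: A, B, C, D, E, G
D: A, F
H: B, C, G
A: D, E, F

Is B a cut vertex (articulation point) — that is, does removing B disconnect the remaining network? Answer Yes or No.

No

Even without B, every remaining node can still reach every other (the residual graph is connected), so B is not a cut vertex.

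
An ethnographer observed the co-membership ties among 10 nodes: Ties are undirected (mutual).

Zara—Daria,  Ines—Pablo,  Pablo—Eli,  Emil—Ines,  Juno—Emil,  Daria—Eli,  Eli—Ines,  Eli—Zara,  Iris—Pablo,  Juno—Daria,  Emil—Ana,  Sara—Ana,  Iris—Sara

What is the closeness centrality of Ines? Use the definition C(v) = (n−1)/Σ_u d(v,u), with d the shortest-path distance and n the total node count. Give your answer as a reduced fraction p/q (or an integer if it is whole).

9/16

Distances from Ines: Ana:2, Daria:2, Eli:1, Emil:1, Iris:2, Juno:2, Pablo:1, Sara:3, Zara:2. Sum = 16.
n = 10, so closeness = 9/16.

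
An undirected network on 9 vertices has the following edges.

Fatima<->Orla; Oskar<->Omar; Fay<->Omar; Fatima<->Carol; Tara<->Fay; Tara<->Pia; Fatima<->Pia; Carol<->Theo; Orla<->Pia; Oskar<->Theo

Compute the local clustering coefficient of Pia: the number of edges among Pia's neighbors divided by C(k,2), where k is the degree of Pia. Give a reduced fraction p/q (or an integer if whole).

Pia's neighbors: Fatima, Orla, and Tara (k = 3).
Possible neighbor pairs: C(3,2) = 3. Edges among them: Fatima–Orla → e = 1.
Clustering(Pia) = 1/3.

1/3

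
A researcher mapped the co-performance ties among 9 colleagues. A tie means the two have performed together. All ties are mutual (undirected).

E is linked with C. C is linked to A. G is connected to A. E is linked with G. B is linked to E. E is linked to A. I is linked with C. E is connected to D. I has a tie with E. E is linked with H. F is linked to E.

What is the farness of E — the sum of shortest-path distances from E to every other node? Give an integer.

Distances from E: A:1, B:1, C:1, D:1, F:1, G:1, H:1, I:1.
Sum = 1 + 1 + 1 + 1 + 1 + 1 + 1 + 1 = 8.

8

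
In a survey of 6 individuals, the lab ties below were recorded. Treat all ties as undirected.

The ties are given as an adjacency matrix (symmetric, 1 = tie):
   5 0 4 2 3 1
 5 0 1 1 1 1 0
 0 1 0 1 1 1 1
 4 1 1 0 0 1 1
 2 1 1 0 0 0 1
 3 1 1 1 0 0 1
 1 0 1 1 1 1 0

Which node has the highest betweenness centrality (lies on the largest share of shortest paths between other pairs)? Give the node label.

Unnormalized betweenness of each node: 0:11/12, 1:2/3, 2:1/4, 3:1/4, 4:1/4, 5:2/3.
0 has the largest value, 11/12, making it the main broker — the node through which the most shortest paths run.

0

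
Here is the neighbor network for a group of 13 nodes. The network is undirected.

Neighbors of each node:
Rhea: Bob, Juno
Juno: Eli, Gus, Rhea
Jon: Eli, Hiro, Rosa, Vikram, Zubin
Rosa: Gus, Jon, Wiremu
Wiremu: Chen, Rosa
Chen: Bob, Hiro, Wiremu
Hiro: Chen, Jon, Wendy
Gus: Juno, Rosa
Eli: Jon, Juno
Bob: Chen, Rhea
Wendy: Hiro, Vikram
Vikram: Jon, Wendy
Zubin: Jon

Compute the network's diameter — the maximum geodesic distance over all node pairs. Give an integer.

4

Eccentricity of each node (its greatest distance to any other): Bob:4, Chen:3, Eli:3, Gus:4, Hiro:3, Jon:3, Juno:4, Rhea:4, Rosa:3, Vikram:4, Wendy:4, Wiremu:3, Zubin:4.
The maximum eccentricity is 4, realized for instance by the pair Gus–Wendy via Gus – Rosa – Jon – Hiro – Wendy. So the diameter is 4.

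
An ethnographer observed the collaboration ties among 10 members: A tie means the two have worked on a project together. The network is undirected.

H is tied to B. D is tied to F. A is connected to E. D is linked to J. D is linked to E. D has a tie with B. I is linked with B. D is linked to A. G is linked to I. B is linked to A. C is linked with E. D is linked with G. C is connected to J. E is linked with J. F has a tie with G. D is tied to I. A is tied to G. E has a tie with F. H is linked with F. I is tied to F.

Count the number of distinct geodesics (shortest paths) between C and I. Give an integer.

The shortest distance is 3. The length-3 paths are: C–E–F–I; C–E–D–I; C–J–D–I.
That gives 3 distinct shortest paths.

3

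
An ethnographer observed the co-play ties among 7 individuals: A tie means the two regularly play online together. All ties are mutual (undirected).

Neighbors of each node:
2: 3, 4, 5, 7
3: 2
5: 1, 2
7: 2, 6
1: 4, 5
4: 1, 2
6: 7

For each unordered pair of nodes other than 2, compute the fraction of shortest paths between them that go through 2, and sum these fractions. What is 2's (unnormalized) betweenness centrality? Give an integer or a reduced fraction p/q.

Pairs whose geodesics pass through 2 — 1–7: 2/2; 1–3: 2/2; 1–6: 2/2; 7–5: 1; 7–3: 1; 7–4: 1; 5–3: 1; 5–6: 1; 5–4: 1/2; 3–6: 1; 3–4: 1; 6–4: 1.
All other pairs contribute 0.
Summing the contributions gives betweenness(2) = 23/2.

23/2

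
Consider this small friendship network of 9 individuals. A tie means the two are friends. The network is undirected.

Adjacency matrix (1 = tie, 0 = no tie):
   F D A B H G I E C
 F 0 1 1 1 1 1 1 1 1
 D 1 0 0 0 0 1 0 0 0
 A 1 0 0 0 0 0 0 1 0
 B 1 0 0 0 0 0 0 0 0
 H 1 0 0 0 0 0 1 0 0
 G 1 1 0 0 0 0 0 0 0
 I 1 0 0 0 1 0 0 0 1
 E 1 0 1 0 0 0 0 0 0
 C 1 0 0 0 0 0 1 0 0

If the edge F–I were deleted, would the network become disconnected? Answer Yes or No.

Even without that edge, F still reaches I via F – C – I, so the network stays connected. Not a bridge.

No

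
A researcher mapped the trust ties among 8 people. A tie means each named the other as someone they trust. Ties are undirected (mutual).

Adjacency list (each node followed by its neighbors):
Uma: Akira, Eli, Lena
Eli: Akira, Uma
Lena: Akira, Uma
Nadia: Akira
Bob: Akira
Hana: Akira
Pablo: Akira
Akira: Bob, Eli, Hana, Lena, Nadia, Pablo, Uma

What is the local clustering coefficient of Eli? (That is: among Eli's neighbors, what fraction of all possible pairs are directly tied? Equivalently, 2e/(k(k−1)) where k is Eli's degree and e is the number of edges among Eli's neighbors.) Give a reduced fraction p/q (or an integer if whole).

Eli's neighbors: Akira and Uma (k = 2).
Possible neighbor pairs: C(2,2) = 1. Edges among them: Akira–Uma → e = 1.
Clustering(Eli) = 1/1.

1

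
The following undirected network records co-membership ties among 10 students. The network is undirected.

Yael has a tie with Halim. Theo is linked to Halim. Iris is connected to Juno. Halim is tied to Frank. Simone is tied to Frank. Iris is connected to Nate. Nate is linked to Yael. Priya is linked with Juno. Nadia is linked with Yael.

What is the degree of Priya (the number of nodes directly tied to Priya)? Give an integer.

Priya is directly tied to Juno. That is 1 neighbor, so the degree of Priya is 1.

1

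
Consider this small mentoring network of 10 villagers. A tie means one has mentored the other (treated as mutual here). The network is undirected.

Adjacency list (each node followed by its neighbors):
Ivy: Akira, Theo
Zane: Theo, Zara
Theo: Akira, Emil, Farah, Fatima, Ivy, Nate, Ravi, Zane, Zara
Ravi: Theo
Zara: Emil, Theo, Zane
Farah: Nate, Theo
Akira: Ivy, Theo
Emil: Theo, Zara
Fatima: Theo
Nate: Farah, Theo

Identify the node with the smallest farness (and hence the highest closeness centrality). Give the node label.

Farness (sum of distances to all others) for each node — Akira:16, Emil:16, Farah:16, Fatima:17, Ivy:16, Nate:16, Ravi:17, Theo:9, Zane:16, Zara:15.
The smallest farness is 9, for Theo, so Theo has the highest closeness.

Theo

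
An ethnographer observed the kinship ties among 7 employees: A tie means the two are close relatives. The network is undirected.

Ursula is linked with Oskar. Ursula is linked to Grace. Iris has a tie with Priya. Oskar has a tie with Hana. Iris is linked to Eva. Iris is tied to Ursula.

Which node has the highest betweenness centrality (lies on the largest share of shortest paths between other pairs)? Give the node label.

Unnormalized betweenness of each node: Eva:0, Grace:0, Hana:0, Iris:9, Oskar:5, Priya:0, Ursula:11.
Ursula has the largest value, 11, making it the main broker — the node through which the most shortest paths run.

Ursula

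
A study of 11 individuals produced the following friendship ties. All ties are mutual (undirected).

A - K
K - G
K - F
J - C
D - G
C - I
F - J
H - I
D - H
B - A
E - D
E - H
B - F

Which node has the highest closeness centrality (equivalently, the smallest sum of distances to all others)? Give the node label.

Farness (sum of distances to all others) for each node — A:29, B:30, C:26, D:24, E:29, F:23, G:23, H:26, I:27, J:25, K:22.
The smallest farness is 22, for K, so K has the highest closeness.

K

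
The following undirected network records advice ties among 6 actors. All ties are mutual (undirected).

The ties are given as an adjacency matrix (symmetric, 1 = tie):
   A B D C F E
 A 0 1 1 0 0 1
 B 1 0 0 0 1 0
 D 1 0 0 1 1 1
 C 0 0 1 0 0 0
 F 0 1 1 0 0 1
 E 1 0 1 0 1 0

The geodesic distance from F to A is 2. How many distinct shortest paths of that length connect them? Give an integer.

3

The shortest distance is 2. The length-2 paths are: F–B–A; F–D–A; F–E–A.
That gives 3 distinct shortest paths.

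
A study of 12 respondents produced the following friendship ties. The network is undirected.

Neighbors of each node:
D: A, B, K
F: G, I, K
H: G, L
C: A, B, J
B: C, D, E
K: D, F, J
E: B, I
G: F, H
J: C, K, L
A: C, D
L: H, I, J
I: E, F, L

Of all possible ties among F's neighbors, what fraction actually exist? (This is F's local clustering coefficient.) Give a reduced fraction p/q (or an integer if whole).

0

F's neighbors: G, I, and K (k = 3).
Possible neighbor pairs: C(3,2) = 3. Edges among them: none → e = 0.
Clustering(F) = 0/3 = 0.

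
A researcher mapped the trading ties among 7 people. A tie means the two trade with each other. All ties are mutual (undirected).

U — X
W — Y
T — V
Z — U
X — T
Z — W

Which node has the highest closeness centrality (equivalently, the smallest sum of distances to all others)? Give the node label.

Farness (sum of distances to all others) for each node — T:16, U:12, V:21, W:16, X:13, Y:21, Z:13.
The smallest farness is 12, for U, so U has the highest closeness.

U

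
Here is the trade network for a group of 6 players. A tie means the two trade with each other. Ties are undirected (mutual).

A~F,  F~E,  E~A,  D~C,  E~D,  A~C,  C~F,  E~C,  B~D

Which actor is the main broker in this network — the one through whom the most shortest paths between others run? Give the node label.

D

Unnormalized betweenness of each node: A:0, B:0, C:2, D:4, E:2, F:0.
D has the largest value, 4, making it the main broker — the node through which the most shortest paths run.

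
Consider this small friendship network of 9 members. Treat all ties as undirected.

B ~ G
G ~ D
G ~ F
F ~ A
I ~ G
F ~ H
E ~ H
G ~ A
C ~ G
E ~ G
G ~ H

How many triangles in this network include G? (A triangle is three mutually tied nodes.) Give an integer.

G's neighbors: A, B, C, D, E, F, H, and I.
Neighbor pairs that are themselves tied: G–A–F; G–E–H; G–F–H. Each forms one triangle with G, for 3 in total.

3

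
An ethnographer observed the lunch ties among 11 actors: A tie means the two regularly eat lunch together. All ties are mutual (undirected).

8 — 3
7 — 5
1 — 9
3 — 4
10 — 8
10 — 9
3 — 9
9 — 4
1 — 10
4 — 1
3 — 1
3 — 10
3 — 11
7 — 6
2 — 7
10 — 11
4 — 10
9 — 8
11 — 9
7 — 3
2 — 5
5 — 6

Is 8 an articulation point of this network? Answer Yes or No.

Even without 8, every remaining node can still reach every other (the residual graph is connected), so 8 is not a cut vertex.

No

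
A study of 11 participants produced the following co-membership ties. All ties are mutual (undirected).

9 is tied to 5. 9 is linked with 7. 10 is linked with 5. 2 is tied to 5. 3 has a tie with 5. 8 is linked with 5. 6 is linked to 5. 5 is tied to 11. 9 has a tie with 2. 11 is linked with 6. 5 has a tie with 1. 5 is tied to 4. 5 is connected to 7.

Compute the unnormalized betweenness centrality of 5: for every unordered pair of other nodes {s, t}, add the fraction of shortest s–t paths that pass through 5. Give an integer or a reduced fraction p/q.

83/2

Pairs whose geodesics pass through 5 — 8–4: 1; 8–6: 1; 8–1: 1; 8–2: 1; 8–11: 1; 8–9: 1; 8–7: 1; 8–10: 1; 8–3: 1; 4–6: 1; 4–1: 1; 4–2: 1; 4–11: 1; 4–9: 1 … (+28 more pairs).
All other pairs contribute 0.
Summing the contributions gives betweenness(5) = 83/2.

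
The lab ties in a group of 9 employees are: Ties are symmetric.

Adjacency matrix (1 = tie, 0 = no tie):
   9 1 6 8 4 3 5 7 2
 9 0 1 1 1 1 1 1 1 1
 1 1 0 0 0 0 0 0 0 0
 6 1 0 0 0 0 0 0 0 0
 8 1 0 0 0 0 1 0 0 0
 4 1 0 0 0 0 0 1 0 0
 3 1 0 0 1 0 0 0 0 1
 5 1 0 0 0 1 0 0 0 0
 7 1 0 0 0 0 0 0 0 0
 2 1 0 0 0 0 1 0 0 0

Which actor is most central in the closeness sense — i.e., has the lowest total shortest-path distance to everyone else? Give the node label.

9

Farness (sum of distances to all others) for each node — 1:15, 2:14, 3:13, 4:14, 5:14, 6:15, 7:15, 8:14, 9:8.
The smallest farness is 8, for 9, so 9 has the highest closeness.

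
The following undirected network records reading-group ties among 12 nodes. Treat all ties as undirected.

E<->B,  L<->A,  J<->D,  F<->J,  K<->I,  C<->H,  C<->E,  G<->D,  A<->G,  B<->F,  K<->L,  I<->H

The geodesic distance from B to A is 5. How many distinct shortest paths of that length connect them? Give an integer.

The shortest distance is 5, and the only length-5 path is B–F–J–D–G–A. So there is exactly 1 shortest path.

1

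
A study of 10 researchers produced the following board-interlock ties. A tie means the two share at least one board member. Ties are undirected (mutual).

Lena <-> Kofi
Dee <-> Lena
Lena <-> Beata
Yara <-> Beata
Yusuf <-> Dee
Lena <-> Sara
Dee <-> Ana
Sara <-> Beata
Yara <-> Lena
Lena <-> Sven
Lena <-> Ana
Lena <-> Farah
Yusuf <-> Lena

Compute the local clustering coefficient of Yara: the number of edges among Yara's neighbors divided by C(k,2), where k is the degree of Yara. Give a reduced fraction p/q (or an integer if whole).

Yara's neighbors: Beata and Lena (k = 2).
Possible neighbor pairs: C(2,2) = 1. Edges among them: Beata–Lena → e = 1.
Clustering(Yara) = 1/1.

1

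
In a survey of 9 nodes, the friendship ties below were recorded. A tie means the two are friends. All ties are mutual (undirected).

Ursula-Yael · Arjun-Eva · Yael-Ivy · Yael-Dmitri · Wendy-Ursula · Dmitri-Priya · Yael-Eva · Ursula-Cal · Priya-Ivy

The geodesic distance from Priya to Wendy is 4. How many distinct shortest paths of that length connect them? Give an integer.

2

The shortest distance is 4. The length-4 paths are: Priya–Dmitri–Yael–Ursula–Wendy; Priya–Ivy–Yael–Ursula–Wendy.
That gives 2 distinct shortest paths.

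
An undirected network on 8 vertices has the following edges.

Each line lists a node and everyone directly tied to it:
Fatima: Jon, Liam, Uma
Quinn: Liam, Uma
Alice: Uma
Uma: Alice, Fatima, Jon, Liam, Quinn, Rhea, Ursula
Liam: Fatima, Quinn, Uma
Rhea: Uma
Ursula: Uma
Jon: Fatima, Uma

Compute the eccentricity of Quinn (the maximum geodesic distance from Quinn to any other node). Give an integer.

2

Distances from Quinn: Alice:2, Fatima:2, Jon:2, Liam:1, Rhea:2, Uma:1, Ursula:2.
The largest is 2 (to Alice, Rhea, Jon, Ursula, and Fatima), so the eccentricity of Quinn is 2.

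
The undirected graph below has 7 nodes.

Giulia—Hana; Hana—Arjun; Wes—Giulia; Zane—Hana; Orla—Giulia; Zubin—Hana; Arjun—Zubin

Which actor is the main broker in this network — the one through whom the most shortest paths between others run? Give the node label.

Hana

Unnormalized betweenness of each node: Arjun:0, Giulia:9, Hana:11, Orla:0, Wes:0, Zane:0, Zubin:0.
Hana has the largest value, 11, making it the main broker — the node through which the most shortest paths run.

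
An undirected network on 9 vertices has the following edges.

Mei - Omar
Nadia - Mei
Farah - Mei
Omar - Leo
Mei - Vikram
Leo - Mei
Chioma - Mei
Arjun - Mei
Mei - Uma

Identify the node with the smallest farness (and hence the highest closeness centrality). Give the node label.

Mei

Farness (sum of distances to all others) for each node — Arjun:15, Chioma:15, Farah:15, Leo:14, Mei:8, Nadia:15, Omar:14, Uma:15, Vikram:15.
The smallest farness is 8, for Mei, so Mei has the highest closeness.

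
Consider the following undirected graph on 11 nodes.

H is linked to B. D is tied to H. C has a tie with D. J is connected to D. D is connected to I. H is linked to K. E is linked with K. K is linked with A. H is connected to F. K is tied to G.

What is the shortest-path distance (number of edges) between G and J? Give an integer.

One shortest route is G – K – H – D – J, which uses 4 edges, and at distance 3 from G we only reach {B, D, F}, which does not include J. So d(G,J) = 4.

4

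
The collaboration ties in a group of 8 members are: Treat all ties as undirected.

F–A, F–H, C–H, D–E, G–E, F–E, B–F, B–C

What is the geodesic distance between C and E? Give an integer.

3

One shortest route is C – H – F – E, which uses 3 edges, and at distance 2 from C we only reach {F}, which does not include E. So d(C,E) = 3.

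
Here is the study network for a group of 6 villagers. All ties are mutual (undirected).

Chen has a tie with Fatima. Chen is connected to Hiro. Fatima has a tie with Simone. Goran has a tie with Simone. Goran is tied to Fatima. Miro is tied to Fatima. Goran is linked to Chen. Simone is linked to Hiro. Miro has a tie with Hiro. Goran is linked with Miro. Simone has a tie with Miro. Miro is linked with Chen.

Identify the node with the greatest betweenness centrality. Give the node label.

Miro

Unnormalized betweenness of each node: Chen:2/3, Fatima:1/4, Goran:1/4, Hiro:1/4, Miro:11/12, Simone:2/3.
Miro has the largest value, 11/12, making it the main broker — the node through which the most shortest paths run.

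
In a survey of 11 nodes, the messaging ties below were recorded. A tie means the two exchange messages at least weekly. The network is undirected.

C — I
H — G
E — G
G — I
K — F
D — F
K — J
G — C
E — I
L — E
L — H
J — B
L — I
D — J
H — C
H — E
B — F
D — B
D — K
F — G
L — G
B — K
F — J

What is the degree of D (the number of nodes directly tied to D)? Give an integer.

D is directly tied to B, F, J, and K. That is 4 neighbors, so the degree of D is 4.

4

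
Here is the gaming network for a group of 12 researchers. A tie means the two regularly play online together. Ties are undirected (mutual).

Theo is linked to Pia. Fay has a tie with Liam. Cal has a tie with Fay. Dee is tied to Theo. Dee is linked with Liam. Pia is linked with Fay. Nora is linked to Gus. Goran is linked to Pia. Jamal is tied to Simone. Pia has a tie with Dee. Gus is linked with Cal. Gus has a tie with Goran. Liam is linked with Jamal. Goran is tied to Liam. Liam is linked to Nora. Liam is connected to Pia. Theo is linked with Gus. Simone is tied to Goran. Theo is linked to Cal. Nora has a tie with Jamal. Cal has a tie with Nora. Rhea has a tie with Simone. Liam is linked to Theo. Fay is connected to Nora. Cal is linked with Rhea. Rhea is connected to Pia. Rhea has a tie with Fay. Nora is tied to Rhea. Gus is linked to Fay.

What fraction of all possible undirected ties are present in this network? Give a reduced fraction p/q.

There are 29 edges and 12 nodes, so the maximum possible is C(12,2) = 66.
Density = 29/66.

29/66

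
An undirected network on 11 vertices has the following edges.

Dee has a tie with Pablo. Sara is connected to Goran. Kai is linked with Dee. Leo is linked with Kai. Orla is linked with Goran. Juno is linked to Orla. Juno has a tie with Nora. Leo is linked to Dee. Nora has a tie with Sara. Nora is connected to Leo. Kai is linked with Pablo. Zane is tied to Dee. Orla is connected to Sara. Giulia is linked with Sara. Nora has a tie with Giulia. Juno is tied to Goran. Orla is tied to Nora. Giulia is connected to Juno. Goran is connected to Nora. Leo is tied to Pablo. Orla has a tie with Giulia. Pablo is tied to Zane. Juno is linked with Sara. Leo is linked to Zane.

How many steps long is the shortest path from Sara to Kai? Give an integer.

One shortest route is Sara – Nora – Leo – Kai, which uses 3 edges, and at distance 2 from Sara we only reach {Leo}, which does not include Kai. So d(Sara,Kai) = 3.

3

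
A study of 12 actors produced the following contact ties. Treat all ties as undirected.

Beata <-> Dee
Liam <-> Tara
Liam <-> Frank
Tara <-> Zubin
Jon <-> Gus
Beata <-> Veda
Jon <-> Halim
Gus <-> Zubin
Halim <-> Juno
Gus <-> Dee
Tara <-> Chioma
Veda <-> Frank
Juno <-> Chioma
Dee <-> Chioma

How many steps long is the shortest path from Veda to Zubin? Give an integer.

4

One shortest route is Veda – Frank – Liam – Tara – Zubin, which uses 4 edges, and at distance 3 from Veda we only reach {Chioma, Gus, Tara}, which does not include Zubin. So d(Veda,Zubin) = 4.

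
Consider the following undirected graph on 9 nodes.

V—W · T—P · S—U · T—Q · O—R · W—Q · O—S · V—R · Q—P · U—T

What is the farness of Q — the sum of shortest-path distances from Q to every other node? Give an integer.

17

Distances from Q: O:4, P:1, R:3, S:3, T:1, U:2, V:2, W:1.
Sum = 4 + 1 + 3 + 3 + 1 + 2 + 2 + 1 = 17.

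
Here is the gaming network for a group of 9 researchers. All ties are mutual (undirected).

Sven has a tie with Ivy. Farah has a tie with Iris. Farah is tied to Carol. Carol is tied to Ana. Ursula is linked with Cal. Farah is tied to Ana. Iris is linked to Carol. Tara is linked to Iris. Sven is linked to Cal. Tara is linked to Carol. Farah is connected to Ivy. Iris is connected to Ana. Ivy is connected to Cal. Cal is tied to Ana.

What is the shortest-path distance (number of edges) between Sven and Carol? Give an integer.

One shortest route is Sven – Cal – Ana – Carol, which uses 3 edges, and at distance 2 from Sven we only reach {Ana, Farah, Ursula}, which does not include Carol. So d(Sven,Carol) = 3.

3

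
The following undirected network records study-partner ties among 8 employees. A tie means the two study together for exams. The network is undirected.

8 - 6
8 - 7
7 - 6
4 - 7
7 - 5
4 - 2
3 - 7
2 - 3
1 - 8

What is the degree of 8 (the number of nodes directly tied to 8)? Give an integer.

3

8 is directly tied to 1, 6, and 7. That is 3 neighbors, so the degree of 8 is 3.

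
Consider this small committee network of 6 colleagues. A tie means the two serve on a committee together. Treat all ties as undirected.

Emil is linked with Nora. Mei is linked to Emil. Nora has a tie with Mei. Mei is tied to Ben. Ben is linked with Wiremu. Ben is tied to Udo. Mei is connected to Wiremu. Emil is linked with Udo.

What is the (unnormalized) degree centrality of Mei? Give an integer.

Mei is directly tied to Ben, Emil, Nora, and Wiremu. That is 4 neighbors, so the degree of Mei is 4.

4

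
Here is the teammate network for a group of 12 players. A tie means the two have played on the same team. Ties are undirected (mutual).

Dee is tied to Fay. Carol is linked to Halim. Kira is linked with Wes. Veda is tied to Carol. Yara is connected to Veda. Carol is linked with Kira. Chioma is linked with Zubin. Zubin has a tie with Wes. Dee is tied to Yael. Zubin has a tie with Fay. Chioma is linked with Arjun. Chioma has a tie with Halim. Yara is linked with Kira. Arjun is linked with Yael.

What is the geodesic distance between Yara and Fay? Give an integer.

One shortest route is Yara – Kira – Wes – Zubin – Fay, which uses 4 edges, and at distance 3 from Yara we only reach {Halim, Zubin}, which does not include Fay. So d(Yara,Fay) = 4.

4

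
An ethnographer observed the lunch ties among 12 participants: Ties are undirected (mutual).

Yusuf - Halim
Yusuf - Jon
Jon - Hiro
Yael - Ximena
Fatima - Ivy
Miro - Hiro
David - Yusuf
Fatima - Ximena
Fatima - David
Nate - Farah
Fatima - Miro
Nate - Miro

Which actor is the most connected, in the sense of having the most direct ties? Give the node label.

Degrees — David:2, Farah:1, Fatima:4, Halim:1, Hiro:2, Ivy:1, Jon:2, Miro:3, Nate:2, Ximena:2, Yael:1, Yusuf:3.
The maximum is 4, attained only by Fatima.

Fatima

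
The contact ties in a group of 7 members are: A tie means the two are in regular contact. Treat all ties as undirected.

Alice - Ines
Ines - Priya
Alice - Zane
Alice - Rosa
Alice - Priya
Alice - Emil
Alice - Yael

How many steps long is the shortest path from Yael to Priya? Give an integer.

One shortest route is Yael – Alice – Priya, which uses 2 edges, and Yael and Priya are not directly tied, so nothing shorter exists. So d(Yael,Priya) = 2.

2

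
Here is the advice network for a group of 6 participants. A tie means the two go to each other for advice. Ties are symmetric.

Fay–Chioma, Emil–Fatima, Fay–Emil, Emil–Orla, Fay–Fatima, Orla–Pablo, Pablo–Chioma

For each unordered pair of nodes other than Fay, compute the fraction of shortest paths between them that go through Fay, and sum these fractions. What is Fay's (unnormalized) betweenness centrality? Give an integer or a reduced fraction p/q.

Pairs whose geodesics pass through Fay — Emil–Chioma: 1; Fatima–Chioma: 1; Fatima–Pablo: 1/2.
All other pairs contribute 0.
Summing the contributions gives betweenness(Fay) = 5/2.

5/2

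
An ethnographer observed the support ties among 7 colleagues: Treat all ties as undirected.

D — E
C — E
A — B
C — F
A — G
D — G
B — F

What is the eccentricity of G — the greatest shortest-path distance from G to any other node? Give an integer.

3

Distances from G: A:1, B:2, C:3, D:1, E:2, F:3.
The largest is 3 (to F and C), so the eccentricity of G is 3.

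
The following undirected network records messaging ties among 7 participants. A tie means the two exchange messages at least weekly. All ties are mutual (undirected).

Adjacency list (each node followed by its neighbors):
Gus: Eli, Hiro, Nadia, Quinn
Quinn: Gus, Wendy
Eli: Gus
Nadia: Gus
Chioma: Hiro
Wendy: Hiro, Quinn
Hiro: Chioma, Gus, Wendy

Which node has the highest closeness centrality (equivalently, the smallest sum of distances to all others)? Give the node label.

Farness (sum of distances to all others) for each node — Chioma:14, Eli:13, Gus:8, Hiro:9, Nadia:13, Quinn:11, Wendy:12.
The smallest farness is 8, for Gus, so Gus has the highest closeness.

Gus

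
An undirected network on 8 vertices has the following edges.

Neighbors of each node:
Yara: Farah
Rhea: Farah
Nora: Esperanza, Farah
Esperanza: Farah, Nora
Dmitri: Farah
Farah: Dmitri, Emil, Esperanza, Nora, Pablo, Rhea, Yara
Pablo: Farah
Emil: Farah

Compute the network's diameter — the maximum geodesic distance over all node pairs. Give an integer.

2

Eccentricity of each node (its greatest distance to any other): Dmitri:2, Emil:2, Esperanza:2, Farah:1, Nora:2, Pablo:2, Rhea:2, Yara:2.
The maximum eccentricity is 2, realized for instance by the pair Esperanza–Emil via Esperanza – Farah – Emil. So the diameter is 2.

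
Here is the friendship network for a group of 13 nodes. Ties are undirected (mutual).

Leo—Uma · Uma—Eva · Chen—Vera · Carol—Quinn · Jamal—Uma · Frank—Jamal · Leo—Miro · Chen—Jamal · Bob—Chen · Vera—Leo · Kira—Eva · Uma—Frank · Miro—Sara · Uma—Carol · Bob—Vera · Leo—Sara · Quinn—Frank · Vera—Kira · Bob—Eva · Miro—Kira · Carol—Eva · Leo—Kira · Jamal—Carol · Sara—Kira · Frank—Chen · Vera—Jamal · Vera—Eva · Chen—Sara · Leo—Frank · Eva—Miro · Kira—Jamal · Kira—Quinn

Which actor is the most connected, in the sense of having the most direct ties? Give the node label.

Degrees — Bob:3, Carol:4, Chen:5, Eva:6, Frank:5, Jamal:6, Kira:7, Leo:6, Miro:4, Quinn:3, Sara:4, Uma:5, Vera:6.
The maximum is 7, attained only by Kira.

Kira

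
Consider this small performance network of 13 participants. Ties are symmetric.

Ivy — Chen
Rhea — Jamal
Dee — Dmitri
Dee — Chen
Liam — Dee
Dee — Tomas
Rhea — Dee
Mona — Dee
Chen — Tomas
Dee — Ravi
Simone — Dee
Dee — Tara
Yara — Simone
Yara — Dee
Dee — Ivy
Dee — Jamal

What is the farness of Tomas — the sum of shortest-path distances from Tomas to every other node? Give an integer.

22

Distances from Tomas: Chen:1, Dee:1, Dmitri:2, Ivy:2, Jamal:2, Liam:2, Mona:2, Ravi:2, Rhea:2, Simone:2, Tara:2, Yara:2.
Sum = 1 + 1 + 2 + 2 + 2 + 2 + 2 + 2 + 2 + 2 + 2 + 2 = 22.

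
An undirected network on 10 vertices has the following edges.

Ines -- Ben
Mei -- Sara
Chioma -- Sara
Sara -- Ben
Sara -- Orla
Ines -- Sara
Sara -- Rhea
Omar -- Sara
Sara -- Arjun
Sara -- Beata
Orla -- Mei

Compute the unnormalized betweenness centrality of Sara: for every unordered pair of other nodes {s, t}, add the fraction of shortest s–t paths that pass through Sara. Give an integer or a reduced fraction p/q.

Pairs whose geodesics pass through Sara — Ben–Orla: 1; Ben–Beata: 1; Ben–Rhea: 1; Ben–Omar: 1; Ben–Mei: 1; Ben–Chioma: 1; Ben–Arjun: 1; Ines–Orla: 1; Ines–Beata: 1; Ines–Rhea: 1; Ines–Omar: 1; Ines–Mei: 1; Ines–Chioma: 1; Ines–Arjun: 1 … (+20 more pairs).
All other pairs contribute 0.
Summing the contributions gives betweenness(Sara) = 34.

34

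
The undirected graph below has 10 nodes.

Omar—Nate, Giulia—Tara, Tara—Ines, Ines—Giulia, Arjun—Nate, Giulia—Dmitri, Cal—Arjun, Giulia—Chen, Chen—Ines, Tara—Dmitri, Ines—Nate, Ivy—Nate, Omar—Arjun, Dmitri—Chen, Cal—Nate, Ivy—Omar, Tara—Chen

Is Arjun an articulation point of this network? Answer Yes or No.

No

Even without Arjun, every remaining node can still reach every other (the residual graph is connected), so Arjun is not a cut vertex.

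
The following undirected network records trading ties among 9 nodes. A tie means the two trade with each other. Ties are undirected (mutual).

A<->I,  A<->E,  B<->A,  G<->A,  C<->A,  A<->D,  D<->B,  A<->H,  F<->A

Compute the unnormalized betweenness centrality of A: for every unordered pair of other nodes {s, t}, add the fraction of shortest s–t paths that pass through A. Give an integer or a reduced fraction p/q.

27

Pairs whose geodesics pass through A — G–B: 1; G–F: 1; G–D: 1; G–I: 1; G–C: 1; G–E: 1; G–H: 1; B–F: 1; B–I: 1; B–C: 1; B–E: 1; B–H: 1; F–D: 1; F–I: 1 … (+13 more pairs).
All other pairs contribute 0.
Summing the contributions gives betweenness(A) = 27.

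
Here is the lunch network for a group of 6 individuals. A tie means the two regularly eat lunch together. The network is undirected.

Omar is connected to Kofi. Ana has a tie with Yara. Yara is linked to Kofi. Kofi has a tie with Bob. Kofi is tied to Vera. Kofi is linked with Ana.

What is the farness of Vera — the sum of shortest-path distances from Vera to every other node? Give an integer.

Distances from Vera: Ana:2, Bob:2, Kofi:1, Omar:2, Yara:2.
Sum = 2 + 2 + 1 + 2 + 2 = 9.

9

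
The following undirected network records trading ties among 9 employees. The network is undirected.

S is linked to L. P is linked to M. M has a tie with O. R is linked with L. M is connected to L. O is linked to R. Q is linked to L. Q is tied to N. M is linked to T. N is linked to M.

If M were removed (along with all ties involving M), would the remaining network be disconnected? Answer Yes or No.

Removing M leaves {T} with no path to {L, N, O, Q, R, and S}, so the network splits into 3 components. M is a cut vertex.

Yes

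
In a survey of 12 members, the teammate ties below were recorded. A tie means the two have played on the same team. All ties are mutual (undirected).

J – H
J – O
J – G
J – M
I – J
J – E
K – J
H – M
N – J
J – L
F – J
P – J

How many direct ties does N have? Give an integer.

1

N is directly tied to J. That is 1 neighbor, so the degree of N is 1.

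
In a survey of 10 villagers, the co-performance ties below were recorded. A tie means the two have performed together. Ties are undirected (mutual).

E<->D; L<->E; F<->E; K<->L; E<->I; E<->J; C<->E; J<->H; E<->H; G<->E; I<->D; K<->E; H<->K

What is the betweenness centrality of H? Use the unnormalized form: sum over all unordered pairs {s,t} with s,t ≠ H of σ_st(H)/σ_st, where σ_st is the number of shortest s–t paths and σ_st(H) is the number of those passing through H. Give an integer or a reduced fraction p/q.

1/2

Pairs whose geodesics pass through H — K–J: 1/2.
All other pairs contribute 0.
Summing the contributions gives betweenness(H) = 1/2.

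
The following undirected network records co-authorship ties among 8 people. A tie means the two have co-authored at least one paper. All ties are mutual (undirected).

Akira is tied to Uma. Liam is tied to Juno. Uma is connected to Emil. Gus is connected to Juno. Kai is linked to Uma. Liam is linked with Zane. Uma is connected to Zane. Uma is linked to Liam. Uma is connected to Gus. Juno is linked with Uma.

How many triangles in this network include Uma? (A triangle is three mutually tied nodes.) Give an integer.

3

Uma's neighbors: Akira, Emil, Gus, Juno, Kai, Liam, and Zane.
Neighbor pairs that are themselves tied: Uma–Gus–Juno; Uma–Juno–Liam; Uma–Liam–Zane. Each forms one triangle with Uma, for 3 in total.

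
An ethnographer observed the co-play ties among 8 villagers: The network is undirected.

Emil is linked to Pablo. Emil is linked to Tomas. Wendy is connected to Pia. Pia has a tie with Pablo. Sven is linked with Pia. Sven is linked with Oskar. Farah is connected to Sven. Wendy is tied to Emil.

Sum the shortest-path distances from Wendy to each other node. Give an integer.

14

Distances from Wendy: Emil:1, Farah:3, Oskar:3, Pablo:2, Pia:1, Sven:2, Tomas:2.
Sum = 1 + 3 + 3 + 2 + 1 + 2 + 2 = 14.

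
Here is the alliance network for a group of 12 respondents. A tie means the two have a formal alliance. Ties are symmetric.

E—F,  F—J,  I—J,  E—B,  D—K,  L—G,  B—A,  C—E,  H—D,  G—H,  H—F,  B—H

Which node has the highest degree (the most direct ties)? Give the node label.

H

Degrees — A:1, B:3, C:1, D:2, E:3, F:3, G:2, H:4, I:1, J:2, K:1, L:1.
The maximum is 4, attained only by H.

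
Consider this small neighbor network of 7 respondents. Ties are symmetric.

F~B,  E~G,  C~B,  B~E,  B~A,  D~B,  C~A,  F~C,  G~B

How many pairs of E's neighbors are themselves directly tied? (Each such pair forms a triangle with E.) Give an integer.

E's neighbors: B and G.
Neighbor pairs that are themselves tied: E–B–G. Each forms one triangle with E, for 1 in total.

1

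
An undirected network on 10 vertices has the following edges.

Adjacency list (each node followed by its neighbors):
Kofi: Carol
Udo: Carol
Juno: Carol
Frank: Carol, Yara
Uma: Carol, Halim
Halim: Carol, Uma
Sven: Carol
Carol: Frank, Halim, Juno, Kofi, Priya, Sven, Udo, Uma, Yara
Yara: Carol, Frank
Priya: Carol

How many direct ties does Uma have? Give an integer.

Uma is directly tied to Carol and Halim. That is 2 neighbors, so the degree of Uma is 2.

2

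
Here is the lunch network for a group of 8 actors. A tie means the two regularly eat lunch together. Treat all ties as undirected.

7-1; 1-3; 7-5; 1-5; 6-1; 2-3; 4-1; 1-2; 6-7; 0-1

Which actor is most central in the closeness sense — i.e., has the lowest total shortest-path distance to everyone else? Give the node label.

1

Farness (sum of distances to all others) for each node — 0:13, 1:7, 2:12, 3:12, 4:13, 5:12, 6:12, 7:11.
The smallest farness is 7, for 1, so 1 has the highest closeness.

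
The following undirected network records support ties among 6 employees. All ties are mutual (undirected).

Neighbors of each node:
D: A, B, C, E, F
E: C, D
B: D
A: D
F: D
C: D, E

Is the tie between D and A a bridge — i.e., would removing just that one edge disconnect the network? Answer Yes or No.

Without the D–A edge there is no alternate route between D and A, so the network disconnects. It is a bridge.

Yes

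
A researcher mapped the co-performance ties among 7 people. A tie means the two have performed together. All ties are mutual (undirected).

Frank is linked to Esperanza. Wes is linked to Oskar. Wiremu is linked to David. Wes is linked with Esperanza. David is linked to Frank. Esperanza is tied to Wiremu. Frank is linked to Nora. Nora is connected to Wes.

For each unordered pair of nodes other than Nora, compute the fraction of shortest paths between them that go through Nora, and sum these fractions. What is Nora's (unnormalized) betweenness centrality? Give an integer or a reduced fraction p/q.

5/3

Pairs whose geodesics pass through Nora — Wes–Frank: 1/2; Wes–David: 1/3; Oskar–Frank: 1/2; Oskar–David: 1/3.
All other pairs contribute 0.
Summing the contributions gives betweenness(Nora) = 5/3.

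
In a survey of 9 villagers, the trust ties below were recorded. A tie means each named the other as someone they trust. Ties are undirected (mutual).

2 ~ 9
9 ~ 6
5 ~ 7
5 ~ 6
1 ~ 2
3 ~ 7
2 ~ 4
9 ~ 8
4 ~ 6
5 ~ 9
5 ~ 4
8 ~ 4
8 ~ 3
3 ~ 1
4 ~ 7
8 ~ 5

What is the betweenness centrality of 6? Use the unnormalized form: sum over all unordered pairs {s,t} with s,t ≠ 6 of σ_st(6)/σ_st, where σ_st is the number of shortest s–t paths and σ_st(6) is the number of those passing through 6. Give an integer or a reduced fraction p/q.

Pairs whose geodesics pass through 6 — 4–9: 1/4.
All other pairs contribute 0.
Summing the contributions gives betweenness(6) = 1/4.

1/4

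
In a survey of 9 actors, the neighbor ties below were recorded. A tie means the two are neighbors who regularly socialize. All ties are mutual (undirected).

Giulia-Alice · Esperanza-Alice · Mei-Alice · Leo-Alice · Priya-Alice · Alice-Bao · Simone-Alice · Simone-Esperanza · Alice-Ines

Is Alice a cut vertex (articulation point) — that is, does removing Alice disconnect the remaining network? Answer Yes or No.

Yes

Removing Alice leaves {Leo} with no path to {Esperanza and Simone}, so the network splits into 7 components. Alice is a cut vertex.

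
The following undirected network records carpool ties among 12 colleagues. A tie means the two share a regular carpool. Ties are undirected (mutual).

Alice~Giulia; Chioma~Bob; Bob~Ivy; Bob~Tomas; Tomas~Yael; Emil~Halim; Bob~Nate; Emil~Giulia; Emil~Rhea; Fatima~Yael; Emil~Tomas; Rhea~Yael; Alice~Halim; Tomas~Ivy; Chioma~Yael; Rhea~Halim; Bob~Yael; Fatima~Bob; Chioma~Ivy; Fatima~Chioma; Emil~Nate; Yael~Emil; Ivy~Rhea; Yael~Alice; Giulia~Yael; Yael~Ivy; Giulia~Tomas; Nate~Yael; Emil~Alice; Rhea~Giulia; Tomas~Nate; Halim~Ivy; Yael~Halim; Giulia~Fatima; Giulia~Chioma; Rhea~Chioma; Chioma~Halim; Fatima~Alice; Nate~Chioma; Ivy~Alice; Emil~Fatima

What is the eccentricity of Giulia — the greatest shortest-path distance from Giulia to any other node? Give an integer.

2

Distances from Giulia: Alice:1, Bob:2, Chioma:1, Emil:1, Fatima:1, Halim:2, Ivy:2, Nate:2, Rhea:1, Tomas:1, Yael:1.
The largest is 2 (to Bob, Ivy, Halim, and Nate), so the eccentricity of Giulia is 2.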